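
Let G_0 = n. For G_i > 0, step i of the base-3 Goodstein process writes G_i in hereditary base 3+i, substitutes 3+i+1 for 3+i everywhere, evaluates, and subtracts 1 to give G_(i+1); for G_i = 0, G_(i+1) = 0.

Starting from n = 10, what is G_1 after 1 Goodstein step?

16

G_0 = 10. HB_3(10) = 3^2 + 1. Bump = 17. G_1 = 16.
G_1 = 16. HB_4(16) = 4^2. Bump = 25. G_2 = 24.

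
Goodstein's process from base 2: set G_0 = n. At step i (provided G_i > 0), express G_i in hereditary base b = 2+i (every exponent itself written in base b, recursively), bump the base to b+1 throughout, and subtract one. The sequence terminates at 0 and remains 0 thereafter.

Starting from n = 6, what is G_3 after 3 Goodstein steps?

3125

G_0 = 6. HB_2(6) = 2^2 + 2. Bump = 30. G_1 = 29.
G_1 = 29. HB_3(29) = 3^3 + 2. Bump = 258. G_2 = 257.
G_2 = 257. HB_4(257) = 4^4 + 1. Bump = 3126. G_3 = 3125.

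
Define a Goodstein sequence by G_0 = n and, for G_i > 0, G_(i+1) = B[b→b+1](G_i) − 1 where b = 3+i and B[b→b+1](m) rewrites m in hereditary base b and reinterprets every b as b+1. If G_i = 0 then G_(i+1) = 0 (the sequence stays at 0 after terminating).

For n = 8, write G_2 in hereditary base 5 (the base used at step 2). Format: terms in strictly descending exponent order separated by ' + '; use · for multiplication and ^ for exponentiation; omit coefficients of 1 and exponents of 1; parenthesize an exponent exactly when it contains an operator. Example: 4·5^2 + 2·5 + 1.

base 3: 8 = 2·3 + 2; at 4: 2·4 + 2 = 10; next = 9
base 4: 9 = 2·4 + 1; at 5: 2·5 + 1 = 11; next = 10
base 5: 10 = 2·5; at 6: 2·6 = 12; next = 11

2·5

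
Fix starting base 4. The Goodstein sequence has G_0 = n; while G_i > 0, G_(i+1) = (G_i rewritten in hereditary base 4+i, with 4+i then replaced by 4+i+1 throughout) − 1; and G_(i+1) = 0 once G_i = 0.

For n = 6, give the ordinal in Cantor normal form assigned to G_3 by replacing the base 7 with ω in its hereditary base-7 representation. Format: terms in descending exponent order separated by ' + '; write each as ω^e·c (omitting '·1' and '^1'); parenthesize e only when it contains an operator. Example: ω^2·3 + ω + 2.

6

base 4: 6 = 4 + 2; at 5: 5 + 2 = 7; next = 6
base 5: 6 = 5 + 1; at 6: 6 + 1 = 7; next = 6
base 6: 6 = 6; at 7: 7 = 7; next = 6
base 7: 6 = 6; at 8: 6 = 6; next = 5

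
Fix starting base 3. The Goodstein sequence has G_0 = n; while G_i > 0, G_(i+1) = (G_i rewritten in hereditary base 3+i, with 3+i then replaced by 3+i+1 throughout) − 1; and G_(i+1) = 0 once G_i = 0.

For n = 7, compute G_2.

9

[0] 7 ≡ 2·3 + 1 (base 3). Lift 4: 9. −1: 8.
[1] 8 ≡ 2·4 (base 4). Lift 5: 10. −1: 9.
[2] 9 ≡ 5 + 4 (base 5). Lift 6: 10. −1: 9.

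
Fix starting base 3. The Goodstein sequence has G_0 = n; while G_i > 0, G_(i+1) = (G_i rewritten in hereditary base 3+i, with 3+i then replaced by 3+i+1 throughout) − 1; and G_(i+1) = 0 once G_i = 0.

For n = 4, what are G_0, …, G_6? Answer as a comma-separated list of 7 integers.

4 —HB3→ 3 + 1 —bump→ 4 + 1 = 5 —(−1)→ 4
4 —HB4→ 4 —bump→ 5 = 5 —(−1)→ 4
4 —HB5→ 4 —bump→ 4 = 4 —(−1)→ 3
3 —HB6→ 3 —bump→ 3 = 3 —(−1)→ 2
2 —HB7→ 2 —bump→ 2 = 2 —(−1)→ 1
1 —HB8→ 1 —bump→ 1 = 1 —(−1)→ 0

4, 4, 4, 3, 2, 1, 0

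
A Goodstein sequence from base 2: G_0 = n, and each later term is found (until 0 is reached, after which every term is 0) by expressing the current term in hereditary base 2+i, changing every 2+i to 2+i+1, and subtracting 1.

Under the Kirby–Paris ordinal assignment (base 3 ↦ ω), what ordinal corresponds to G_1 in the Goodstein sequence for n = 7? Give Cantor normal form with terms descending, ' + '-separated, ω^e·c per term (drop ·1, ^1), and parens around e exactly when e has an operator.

ω^ω + ω

i=0: 7 = 2^2 + 2 + 1 (b=2); 2→3: 3^3 + 3 + 1 = 31; 31−1 = 30
i=1: 30 = 3^3 + 3 (b=3); 3→4: 4^4 + 4 = 260; 260−1 = 259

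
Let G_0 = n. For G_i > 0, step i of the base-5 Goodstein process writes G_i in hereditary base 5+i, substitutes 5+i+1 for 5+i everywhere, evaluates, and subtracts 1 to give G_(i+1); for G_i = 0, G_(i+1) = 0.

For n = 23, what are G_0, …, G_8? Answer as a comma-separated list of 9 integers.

G_0=23  [base 5] 4·5 + 3  →[5↦6]→  4·6 + 3 = 27  −1 ⇒ G_1=26
G_1=26  [base 6] 4·6 + 2  →[6↦7]→  4·7 + 2 = 30  −1 ⇒ G_2=29
G_2=29  [base 7] 4·7 + 1  →[7↦8]→  4·8 + 1 = 33  −1 ⇒ G_3=32
G_3=32  [base 8] 4·8  →[8↦9]→  4·9 = 36  −1 ⇒ G_4=35
G_4=35  [base 9] 3·9 + 8  →[9↦10]→  3·10 + 8 = 38  −1 ⇒ G_5=37
G_5=37  [base 10] 3·10 + 7  →[10↦11]→  3·11 + 7 = 40  −1 ⇒ G_6=39
G_6=39  [base 11] 3·11 + 6  →[11↦12]→  3·12 + 6 = 42  −1 ⇒ G_7=41
G_7=41  [base 12] 3·12 + 5  →[12↦13]→  3·13 + 5 = 44  −1 ⇒ G_8=43

23, 26, 29, 32, 35, 37, 39, 41, 43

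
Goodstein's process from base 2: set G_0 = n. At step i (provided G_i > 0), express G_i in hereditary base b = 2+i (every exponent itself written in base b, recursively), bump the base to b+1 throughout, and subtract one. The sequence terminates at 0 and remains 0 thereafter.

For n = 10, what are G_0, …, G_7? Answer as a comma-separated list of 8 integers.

step 0: 10 = 2^(2 + 1) + 2; sub 3 for 2: 3^(3 + 1) + 3; = 84; G_1 = 84−1 = 83
step 1: 83 = 3^(3 + 1) + 2; sub 4 for 3: 4^(4 + 1) + 2; = 1026; G_2 = 1026−1 = 1025
step 2: 1025 = 4^(4 + 1) + 1; sub 5 for 4: 5^(5 + 1) + 1; = 15626; G_3 = 15626−1 = 15625
step 3: 15625 = 5^(5 + 1); sub 6 for 5: 6^(6 + 1); = 279936; G_4 = 279936−1 = 279935
step 4: 279935 = 5·6^6 + 5·6^5 + 5·6^4 + 5·6^3 + 5·6^2 + 5·6 + 5; sub 7 for 6: 5·7^7 + 5·7^5 + 5·7^4 + 5·7^3 + 5·7^2 + 5·7 + 5; = 4215755; G_5 = 4215755−1 = 4215754
step 5: 4215754 = 5·7^7 + 5·7^5 + 5·7^4 + 5·7^3 + 5·7^2 + 5·7 + 4; sub 8 for 7: 5·8^8 + 5·8^5 + 5·8^4 + 5·8^3 + 5·8^2 + 5·8 + 4; = 84073324; G_6 = 84073324−1 = 84073323
step 6: 84073323 = 5·8^8 + 5·8^5 + 5·8^4 + 5·8^3 + 5·8^2 + 5·8 + 3; sub 9 for 8: 5·9^9 + 5·9^5 + 5·9^4 + 5·9^3 + 5·9^2 + 5·9 + 3; = 1937434593; G_7 = 1937434593−1 = 1937434592

10, 83, 1025, 15625, 279935, 4215754, 84073323, 1937434592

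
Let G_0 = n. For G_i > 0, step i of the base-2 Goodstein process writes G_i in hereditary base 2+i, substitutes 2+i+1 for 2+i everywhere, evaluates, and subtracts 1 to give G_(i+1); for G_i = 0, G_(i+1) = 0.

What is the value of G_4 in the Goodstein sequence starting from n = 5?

5 —HB2→ 2^2 + 1 —bump→ 3^3 + 1 = 28 —(−1)→ 27
27 —HB3→ 3^3 —bump→ 4^4 = 256 —(−1)→ 255
255 —HB4→ 3·4^3 + 3·4^2 + 3·4 + 3 —bump→ 3·5^3 + 3·5^2 + 3·5 + 3 = 468 —(−1)→ 467
467 —HB5→ 3·5^3 + 3·5^2 + 3·5 + 2 —bump→ 3·6^3 + 3·6^2 + 3·6 + 2 = 776 —(−1)→ 775
775 —HB6→ 3·6^3 + 3·6^2 + 3·6 + 1 —bump→ 3·7^3 + 3·7^2 + 3·7 + 1 = 1198 —(−1)→ 1197

775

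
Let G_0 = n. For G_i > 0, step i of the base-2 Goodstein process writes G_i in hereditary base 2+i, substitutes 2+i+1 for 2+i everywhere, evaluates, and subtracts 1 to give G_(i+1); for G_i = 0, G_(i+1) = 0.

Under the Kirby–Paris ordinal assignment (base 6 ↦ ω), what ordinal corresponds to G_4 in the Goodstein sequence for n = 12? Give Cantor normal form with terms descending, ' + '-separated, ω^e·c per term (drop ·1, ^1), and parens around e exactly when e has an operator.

ω^(ω + 1) + ω^2·2 + ω + 5

step 0: 12 = 2^(2 + 1) + 2^2; sub 3 for 2: 3^(3 + 1) + 3^3; = 108; G_1 = 108−1 = 107
step 1: 107 = 3^(3 + 1) + 2·3^2 + 2·3 + 2; sub 4 for 3: 4^(4 + 1) + 2·4^2 + 2·4 + 2; = 1066; G_2 = 1066−1 = 1065
step 2: 1065 = 4^(4 + 1) + 2·4^2 + 2·4 + 1; sub 5 for 4: 5^(5 + 1) + 2·5^2 + 2·5 + 1; = 15686; G_3 = 15686−1 = 15685
step 3: 15685 = 5^(5 + 1) + 2·5^2 + 2·5; sub 6 for 5: 6^(6 + 1) + 2·6^2 + 2·6; = 280020; G_4 = 280020−1 = 280019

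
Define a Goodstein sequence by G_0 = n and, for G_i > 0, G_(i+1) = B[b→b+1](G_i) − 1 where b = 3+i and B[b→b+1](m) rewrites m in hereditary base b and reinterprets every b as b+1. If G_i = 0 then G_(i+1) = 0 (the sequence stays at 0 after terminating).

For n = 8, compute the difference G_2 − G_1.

i=0: 8 = 2·3 + 2 (b=3); 3→4: 2·4 + 2 = 10; 10−1 = 9
i=1: 9 = 2·4 + 1 (b=4); 4→5: 2·5 + 1 = 11; 11−1 = 10

1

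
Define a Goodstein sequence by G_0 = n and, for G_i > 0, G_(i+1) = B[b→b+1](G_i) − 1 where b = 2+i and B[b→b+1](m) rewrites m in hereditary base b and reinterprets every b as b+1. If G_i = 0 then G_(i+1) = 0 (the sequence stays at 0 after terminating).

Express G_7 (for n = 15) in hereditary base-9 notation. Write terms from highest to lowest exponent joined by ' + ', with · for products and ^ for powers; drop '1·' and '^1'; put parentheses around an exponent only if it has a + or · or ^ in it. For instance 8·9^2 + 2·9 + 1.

9^(9 + 1) + 7·9^7 + 7·9^6 + 7·9^5 + 7·9^4 + 7·9^3 + 7·9^2 + 7·9 + 6

step 0: 15 = 2^(2 + 1) + 2^2 + 2 + 1; sub 3 for 2: 3^(3 + 1) + 3^3 + 3 + 1; = 112; G_1 = 112−1 = 111
step 1: 111 = 3^(3 + 1) + 3^3 + 3; sub 4 for 3: 4^(4 + 1) + 4^4 + 4; = 1284; G_2 = 1284−1 = 1283
step 2: 1283 = 4^(4 + 1) + 4^4 + 3; sub 5 for 4: 5^(5 + 1) + 5^5 + 3; = 18753; G_3 = 18753−1 = 18752
step 3: 18752 = 5^(5 + 1) + 5^5 + 2; sub 6 for 5: 6^(6 + 1) + 6^6 + 2; = 326594; G_4 = 326594−1 = 326593
step 4: 326593 = 6^(6 + 1) + 6^6 + 1; sub 7 for 6: 7^(7 + 1) + 7^7 + 1; = 6588345; G_5 = 6588345−1 = 6588344
step 5: 6588344 = 7^(7 + 1) + 7^7; sub 8 for 7: 8^(8 + 1) + 8^8; = 150994944; G_6 = 150994944−1 = 150994943
step 6: 150994943 = 8^(8 + 1) + 7·8^7 + 7·8^6 + 7·8^5 + 7·8^4 + 7·8^3 + 7·8^2 + 7·8 + 7; sub 9 for 8: 9^(9 + 1) + 7·9^7 + 7·9^6 + 7·9^5 + 7·9^4 + 7·9^3 + 7·9^2 + 7·9 + 7; = 3524450281; G_7 = 3524450281−1 = 3524450280
step 7: 3524450280 = 9^(9 + 1) + 7·9^7 + 7·9^6 + 7·9^5 + 7·9^4 + 7·9^3 + 7·9^2 + 7·9 + 6; sub 10 for 9: 10^(10 + 1) + 7·10^7 + 7·10^6 + 7·10^5 + 7·10^4 + 7·10^3 + 7·10^2 + 7·10 + 6; = 100077777776; G_8 = 100077777776−1 = 100077777775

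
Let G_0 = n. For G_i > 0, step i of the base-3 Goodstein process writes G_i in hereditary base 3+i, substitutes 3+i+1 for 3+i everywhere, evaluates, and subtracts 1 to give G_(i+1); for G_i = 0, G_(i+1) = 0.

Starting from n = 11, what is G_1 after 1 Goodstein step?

17

11 —HB3→ 3^2 + 2 —bump→ 4^2 + 2 = 18 —(−1)→ 17
17 —HB4→ 4^2 + 1 —bump→ 5^2 + 1 = 26 —(−1)→ 25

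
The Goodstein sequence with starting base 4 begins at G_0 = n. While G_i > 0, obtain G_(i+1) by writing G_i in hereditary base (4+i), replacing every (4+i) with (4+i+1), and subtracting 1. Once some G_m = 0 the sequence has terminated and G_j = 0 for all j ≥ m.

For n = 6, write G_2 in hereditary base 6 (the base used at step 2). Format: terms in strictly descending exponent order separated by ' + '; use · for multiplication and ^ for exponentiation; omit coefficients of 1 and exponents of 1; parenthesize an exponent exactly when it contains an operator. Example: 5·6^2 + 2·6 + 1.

6

G_0 = 6. HB_4(6) = 4 + 2. Bump = 7. G_1 = 6.
G_1 = 6. HB_5(6) = 5 + 1. Bump = 7. G_2 = 6.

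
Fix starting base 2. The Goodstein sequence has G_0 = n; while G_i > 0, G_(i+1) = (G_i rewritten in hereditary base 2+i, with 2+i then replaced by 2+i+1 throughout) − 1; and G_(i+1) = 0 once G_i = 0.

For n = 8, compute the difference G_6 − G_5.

[0] 8 ≡ 2^(2 + 1) (base 2). Lift 3: 81. −1: 80.
[1] 80 ≡ 2·3^3 + 2·3^2 + 2·3 + 2 (base 3). Lift 4: 554. −1: 553.
[2] 553 ≡ 2·4^4 + 2·4^2 + 2·4 + 1 (base 4). Lift 5: 6311. −1: 6310.
[3] 6310 ≡ 2·5^5 + 2·5^2 + 2·5 (base 5). Lift 6: 93396. −1: 93395.
[4] 93395 ≡ 2·6^6 + 2·6^2 + 6 + 5 (base 6). Lift 7: 1647196. −1: 1647195.
[5] 1647195 ≡ 2·7^7 + 2·7^2 + 7 + 4 (base 7). Lift 8: 33554572. −1: 33554571.

31907376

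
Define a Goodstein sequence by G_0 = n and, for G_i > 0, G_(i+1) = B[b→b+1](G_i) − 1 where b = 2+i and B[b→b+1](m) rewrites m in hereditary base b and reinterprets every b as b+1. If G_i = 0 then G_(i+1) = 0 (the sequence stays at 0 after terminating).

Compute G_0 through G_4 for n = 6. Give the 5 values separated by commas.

G_0 = 6. HB_2(6) = 2^2 + 2. Bump = 30. G_1 = 29.
G_1 = 29. HB_3(29) = 3^3 + 2. Bump = 258. G_2 = 257.
G_2 = 257. HB_4(257) = 4^4 + 1. Bump = 3126. G_3 = 3125.
G_3 = 3125. HB_5(3125) = 5^5. Bump = 46656. G_4 = 46655.

6, 29, 257, 3125, 46655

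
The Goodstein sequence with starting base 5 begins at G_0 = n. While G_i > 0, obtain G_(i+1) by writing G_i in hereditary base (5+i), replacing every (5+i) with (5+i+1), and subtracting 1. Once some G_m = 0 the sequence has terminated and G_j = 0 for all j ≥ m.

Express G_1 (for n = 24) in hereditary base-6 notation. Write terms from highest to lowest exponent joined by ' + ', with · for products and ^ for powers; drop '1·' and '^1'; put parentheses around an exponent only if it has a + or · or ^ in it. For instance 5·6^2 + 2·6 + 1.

4·6 + 3

base 5: 24 = 4·5 + 4; at 6: 4·6 + 4 = 28; next = 27
base 6: 27 = 4·6 + 3; at 7: 4·7 + 3 = 31; next = 30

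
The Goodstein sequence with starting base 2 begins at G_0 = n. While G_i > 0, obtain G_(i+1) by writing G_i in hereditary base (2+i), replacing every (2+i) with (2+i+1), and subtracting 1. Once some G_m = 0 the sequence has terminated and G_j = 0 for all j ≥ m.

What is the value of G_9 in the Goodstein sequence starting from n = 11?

11 —HB2→ 2^(2 + 1) + 2 + 1 —bump→ 3^(3 + 1) + 3 + 1 = 85 —(−1)→ 84
84 —HB3→ 3^(3 + 1) + 3 —bump→ 4^(4 + 1) + 4 = 1028 —(−1)→ 1027
1027 —HB4→ 4^(4 + 1) + 3 —bump→ 5^(5 + 1) + 3 = 15628 —(−1)→ 15627
15627 —HB5→ 5^(5 + 1) + 2 —bump→ 6^(6 + 1) + 2 = 279938 —(−1)→ 279937
279937 —HB6→ 6^(6 + 1) + 1 —bump→ 7^(7 + 1) + 1 = 5764802 —(−1)→ 5764801
5764801 —HB7→ 7^(7 + 1) —bump→ 8^(8 + 1) = 134217728 —(−1)→ 134217727
134217727 —HB8→ 7·8^8 + 7·8^7 + 7·8^6 + 7·8^5 + 7·8^4 + 7·8^3 + 7·8^2 + 7·8 + 7 —bump→ 7·9^9 + 7·9^7 + 7·9^6 + 7·9^5 + 7·9^4 + 7·9^3 + 7·9^2 + 7·9 + 7 = 2749609303 —(−1)→ 2749609302
2749609302 —HB9→ 7·9^9 + 7·9^7 + 7·9^6 + 7·9^5 + 7·9^4 + 7·9^3 + 7·9^2 + 7·9 + 6 —bump→ 7·10^10 + 7·10^7 + 7·10^6 + 7·10^5 + 7·10^4 + 7·10^3 + 7·10^2 + 7·10 + 6 = 70077777776 —(−1)→ 70077777775
70077777775 —HB10→ 7·10^10 + 7·10^7 + 7·10^6 + 7·10^5 + 7·10^4 + 7·10^3 + 7·10^2 + 7·10 + 5 —bump→ 7·11^11 + 7·11^7 + 7·11^6 + 7·11^5 + 7·11^4 + 7·11^3 + 7·11^2 + 7·11 + 5 = 1997331745491 —(−1)→ 1997331745490

1997331745490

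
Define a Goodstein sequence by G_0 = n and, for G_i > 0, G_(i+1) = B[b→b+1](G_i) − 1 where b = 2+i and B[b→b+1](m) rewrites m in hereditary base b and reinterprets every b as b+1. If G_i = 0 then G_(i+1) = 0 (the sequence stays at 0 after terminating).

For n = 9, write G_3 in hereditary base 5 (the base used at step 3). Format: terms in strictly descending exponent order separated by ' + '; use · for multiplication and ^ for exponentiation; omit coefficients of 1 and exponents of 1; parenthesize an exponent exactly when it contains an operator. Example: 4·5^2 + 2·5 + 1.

3·5^5 + 3·5^3 + 3·5^2 + 3·5 + 2

G_0=9  [base 2] 2^(2 + 1) + 1  →[2↦3]→  3^(3 + 1) + 1 = 82  −1 ⇒ G_1=81
G_1=81  [base 3] 3^(3 + 1)  →[3↦4]→  4^(4 + 1) = 1024  −1 ⇒ G_2=1023
G_2=1023  [base 4] 3·4^4 + 3·4^3 + 3·4^2 + 3·4 + 3  →[4↦5]→  3·5^5 + 3·5^3 + 3·5^2 + 3·5 + 3 = 9843  −1 ⇒ G_3=9842
G_3=9842  [base 5] 3·5^5 + 3·5^3 + 3·5^2 + 3·5 + 2  →[5↦6]→  3·6^6 + 3·6^3 + 3·6^2 + 3·6 + 2 = 140744  −1 ⇒ G_4=140743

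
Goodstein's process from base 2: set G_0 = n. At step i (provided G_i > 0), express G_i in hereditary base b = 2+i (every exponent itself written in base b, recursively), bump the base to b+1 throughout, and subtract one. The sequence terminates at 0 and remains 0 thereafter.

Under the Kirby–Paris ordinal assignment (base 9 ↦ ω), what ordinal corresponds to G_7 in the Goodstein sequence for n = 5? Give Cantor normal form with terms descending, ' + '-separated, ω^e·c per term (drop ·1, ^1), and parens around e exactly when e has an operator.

ω^3·3 + ω^2·3 + ω·2 + 6

G_0=5  [base 2] 2^2 + 1  →[2↦3]→  3^3 + 1 = 28  −1 ⇒ G_1=27
G_1=27  [base 3] 3^3  →[3↦4]→  4^4 = 256  −1 ⇒ G_2=255
G_2=255  [base 4] 3·4^3 + 3·4^2 + 3·4 + 3  →[4↦5]→  3·5^3 + 3·5^2 + 3·5 + 3 = 468  −1 ⇒ G_3=467
G_3=467  [base 5] 3·5^3 + 3·5^2 + 3·5 + 2  →[5↦6]→  3·6^3 + 3·6^2 + 3·6 + 2 = 776  −1 ⇒ G_4=775
G_4=775  [base 6] 3·6^3 + 3·6^2 + 3·6 + 1  →[6↦7]→  3·7^3 + 3·7^2 + 3·7 + 1 = 1198  −1 ⇒ G_5=1197
G_5=1197  [base 7] 3·7^3 + 3·7^2 + 3·7  →[7↦8]→  3·8^3 + 3·8^2 + 3·8 = 1752  −1 ⇒ G_6=1751
G_6=1751  [base 8] 3·8^3 + 3·8^2 + 2·8 + 7  →[8↦9]→  3·9^3 + 3·9^2 + 2·9 + 7 = 2455  −1 ⇒ G_7=2454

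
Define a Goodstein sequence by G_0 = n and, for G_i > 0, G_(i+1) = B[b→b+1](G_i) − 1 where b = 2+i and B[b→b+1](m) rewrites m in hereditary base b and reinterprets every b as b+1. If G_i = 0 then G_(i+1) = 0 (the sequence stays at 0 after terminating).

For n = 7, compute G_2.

259

step 0: 7 = 2^2 + 2 + 1; sub 3 for 2: 3^3 + 3 + 1; = 31; G_1 = 31−1 = 30
step 1: 30 = 3^3 + 3; sub 4 for 3: 4^4 + 4; = 260; G_2 = 260−1 = 259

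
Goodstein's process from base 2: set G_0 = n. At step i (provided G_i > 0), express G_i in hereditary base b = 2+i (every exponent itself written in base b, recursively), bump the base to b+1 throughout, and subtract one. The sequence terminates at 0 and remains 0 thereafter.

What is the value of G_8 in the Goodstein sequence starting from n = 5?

3325

(0) 5|_2 = 2^2 + 1 ↦ 3^3 + 1|_3 = 28 ⇒ 27
(1) 27|_3 = 3^3 ↦ 4^4|_4 = 256 ⇒ 255
(2) 255|_4 = 3·4^3 + 3·4^2 + 3·4 + 3 ↦ 3·5^3 + 3·5^2 + 3·5 + 3|_5 = 468 ⇒ 467
(3) 467|_5 = 3·5^3 + 3·5^2 + 3·5 + 2 ↦ 3·6^3 + 3·6^2 + 3·6 + 2|_6 = 776 ⇒ 775
(4) 775|_6 = 3·6^3 + 3·6^2 + 3·6 + 1 ↦ 3·7^3 + 3·7^2 + 3·7 + 1|_7 = 1198 ⇒ 1197
(5) 1197|_7 = 3·7^3 + 3·7^2 + 3·7 ↦ 3·8^3 + 3·8^2 + 3·8|_8 = 1752 ⇒ 1751
(6) 1751|_8 = 3·8^3 + 3·8^2 + 2·8 + 7 ↦ 3·9^3 + 3·9^2 + 2·9 + 7|_9 = 2455 ⇒ 2454
(7) 2454|_9 = 3·9^3 + 3·9^2 + 2·9 + 6 ↦ 3·10^3 + 3·10^2 + 2·10 + 6|_10 = 3326 ⇒ 3325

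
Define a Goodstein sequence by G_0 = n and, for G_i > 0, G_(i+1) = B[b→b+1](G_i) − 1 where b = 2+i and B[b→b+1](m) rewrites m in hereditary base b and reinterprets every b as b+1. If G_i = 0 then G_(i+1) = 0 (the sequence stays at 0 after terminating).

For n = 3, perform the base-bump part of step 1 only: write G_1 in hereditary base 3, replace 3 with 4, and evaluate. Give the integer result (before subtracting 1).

4

(0) 3|_2 = 2 + 1 ↦ 3 + 1|_3 = 4 ⇒ 3
(1) 3|_3 = 3 ↦ 4|_4 = 4 ⇒ 3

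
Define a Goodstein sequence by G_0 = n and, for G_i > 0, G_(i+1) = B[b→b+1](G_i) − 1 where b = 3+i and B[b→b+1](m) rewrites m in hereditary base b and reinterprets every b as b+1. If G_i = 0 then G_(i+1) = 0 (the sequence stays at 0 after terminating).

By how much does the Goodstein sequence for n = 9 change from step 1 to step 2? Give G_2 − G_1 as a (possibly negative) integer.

2

i=0: 9 = 3^2 (b=3); 3→4: 4^2 = 16; 16−1 = 15
i=1: 15 = 3·4 + 3 (b=4); 4→5: 3·5 + 3 = 18; 18−1 = 17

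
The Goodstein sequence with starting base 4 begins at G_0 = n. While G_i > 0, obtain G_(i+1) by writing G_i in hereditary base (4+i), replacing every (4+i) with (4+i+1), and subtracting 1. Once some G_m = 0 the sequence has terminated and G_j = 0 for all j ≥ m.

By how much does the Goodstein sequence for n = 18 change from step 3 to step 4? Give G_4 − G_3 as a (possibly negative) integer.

base 4: 18 = 4^2 + 2; at 5: 5^2 + 2 = 27; next = 26
base 5: 26 = 5^2 + 1; at 6: 6^2 + 1 = 37; next = 36
base 6: 36 = 6^2; at 7: 7^2 = 49; next = 48
base 7: 48 = 6·7 + 6; at 8: 6·8 + 6 = 54; next = 53

5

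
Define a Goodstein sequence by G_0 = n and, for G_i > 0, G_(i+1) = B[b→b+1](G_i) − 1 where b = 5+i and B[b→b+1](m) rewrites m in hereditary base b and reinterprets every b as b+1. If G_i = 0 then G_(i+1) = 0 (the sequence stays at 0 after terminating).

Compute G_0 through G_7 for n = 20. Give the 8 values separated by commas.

step 0: 20 = 4·5; sub 6 for 5: 4·6; = 24; G_1 = 24−1 = 23
step 1: 23 = 3·6 + 5; sub 7 for 6: 3·7 + 5; = 26; G_2 = 26−1 = 25
step 2: 25 = 3·7 + 4; sub 8 for 7: 3·8 + 4; = 28; G_3 = 28−1 = 27
step 3: 27 = 3·8 + 3; sub 9 for 8: 3·9 + 3; = 30; G_4 = 30−1 = 29
step 4: 29 = 3·9 + 2; sub 10 for 9: 3·10 + 2; = 32; G_5 = 32−1 = 31
step 5: 31 = 3·10 + 1; sub 11 for 10: 3·11 + 1; = 34; G_6 = 34−1 = 33
step 6: 33 = 3·11; sub 12 for 11: 3·12; = 36; G_7 = 36−1 = 35

20, 23, 25, 27, 29, 31, 33, 35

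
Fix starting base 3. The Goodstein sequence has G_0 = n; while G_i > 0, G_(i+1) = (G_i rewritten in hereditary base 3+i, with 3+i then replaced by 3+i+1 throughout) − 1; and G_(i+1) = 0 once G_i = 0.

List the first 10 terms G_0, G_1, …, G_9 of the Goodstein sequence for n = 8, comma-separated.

G_0 = 8. HB_3(8) = 2·3 + 2. Bump = 10. G_1 = 9.
G_1 = 9. HB_4(9) = 2·4 + 1. Bump = 11. G_2 = 10.
G_2 = 10. HB_5(10) = 2·5. Bump = 12. G_3 = 11.
G_3 = 11. HB_6(11) = 6 + 5. Bump = 12. G_4 = 11.
G_4 = 11. HB_7(11) = 7 + 4. Bump = 12. G_5 = 11.
G_5 = 11. HB_8(11) = 8 + 3. Bump = 12. G_6 = 11.
G_6 = 11. HB_9(11) = 9 + 2. Bump = 12. G_7 = 11.
G_7 = 11. HB_10(11) = 10 + 1. Bump = 12. G_8 = 11.
G_8 = 11. HB_11(11) = 11. Bump = 12. G_9 = 11.

8, 9, 10, 11, 11, 11, 11, 11, 11, 11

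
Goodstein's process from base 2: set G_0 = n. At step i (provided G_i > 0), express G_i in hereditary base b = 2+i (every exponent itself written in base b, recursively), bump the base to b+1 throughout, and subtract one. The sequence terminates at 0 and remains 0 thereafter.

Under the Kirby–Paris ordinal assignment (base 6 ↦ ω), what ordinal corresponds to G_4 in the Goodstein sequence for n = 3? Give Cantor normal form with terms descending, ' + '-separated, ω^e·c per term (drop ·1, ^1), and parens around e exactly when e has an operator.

1

base 2: 3 = 2 + 1; at 3: 3 + 1 = 4; next = 3
base 3: 3 = 3; at 4: 4 = 4; next = 3
base 4: 3 = 3; at 5: 3 = 3; next = 2
base 5: 2 = 2; at 6: 2 = 2; next = 1
base 6: 1 = 1; at 7: 1 = 1; next = 0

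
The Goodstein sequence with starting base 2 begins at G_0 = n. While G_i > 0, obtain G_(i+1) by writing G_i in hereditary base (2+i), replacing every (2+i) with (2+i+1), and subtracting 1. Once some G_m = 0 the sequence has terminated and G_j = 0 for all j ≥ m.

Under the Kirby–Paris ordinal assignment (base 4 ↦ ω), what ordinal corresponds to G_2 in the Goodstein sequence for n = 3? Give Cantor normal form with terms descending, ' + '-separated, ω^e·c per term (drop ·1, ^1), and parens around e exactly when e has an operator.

3

G_0=3  [base 2] 2 + 1  →[2↦3]→  3 + 1 = 4  −1 ⇒ G_1=3
G_1=3  [base 3] 3  →[3↦4]→  4 = 4  −1 ⇒ G_2=3
G_2=3  [base 4] 3  →[4↦5]→  3 = 3  −1 ⇒ G_3=2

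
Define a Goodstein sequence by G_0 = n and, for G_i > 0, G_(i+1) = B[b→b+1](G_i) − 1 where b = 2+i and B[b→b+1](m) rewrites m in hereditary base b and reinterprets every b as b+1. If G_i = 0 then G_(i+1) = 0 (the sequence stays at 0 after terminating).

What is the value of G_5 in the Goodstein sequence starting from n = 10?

base 2: 10 = 2^(2 + 1) + 2; at 3: 3^(3 + 1) + 3 = 84; next = 83
base 3: 83 = 3^(3 + 1) + 2; at 4: 4^(4 + 1) + 2 = 1026; next = 1025
base 4: 1025 = 4^(4 + 1) + 1; at 5: 5^(5 + 1) + 1 = 15626; next = 15625
base 5: 15625 = 5^(5 + 1); at 6: 6^(6 + 1) = 279936; next = 279935
base 6: 279935 = 5·6^6 + 5·6^5 + 5·6^4 + 5·6^3 + 5·6^2 + 5·6 + 5; at 7: 5·7^7 + 5·7^5 + 5·7^4 + 5·7^3 + 5·7^2 + 5·7 + 5 = 4215755; next = 4215754
base 7: 4215754 = 5·7^7 + 5·7^5 + 5·7^4 + 5·7^3 + 5·7^2 + 5·7 + 4; at 8: 5·8^8 + 5·8^5 + 5·8^4 + 5·8^3 + 5·8^2 + 5·8 + 4 = 84073324; next = 84073323

4215754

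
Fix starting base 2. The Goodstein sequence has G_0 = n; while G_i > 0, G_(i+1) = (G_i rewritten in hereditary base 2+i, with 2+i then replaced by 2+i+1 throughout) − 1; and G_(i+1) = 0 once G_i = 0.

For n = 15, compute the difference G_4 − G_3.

307841

step 0: 15 = 2^(2 + 1) + 2^2 + 2 + 1; sub 3 for 2: 3^(3 + 1) + 3^3 + 3 + 1; = 112; G_1 = 112−1 = 111
step 1: 111 = 3^(3 + 1) + 3^3 + 3; sub 4 for 3: 4^(4 + 1) + 4^4 + 4; = 1284; G_2 = 1284−1 = 1283
step 2: 1283 = 4^(4 + 1) + 4^4 + 3; sub 5 for 4: 5^(5 + 1) + 5^5 + 3; = 18753; G_3 = 18753−1 = 18752
step 3: 18752 = 5^(5 + 1) + 5^5 + 2; sub 6 for 5: 6^(6 + 1) + 6^6 + 2; = 326594; G_4 = 326594−1 = 326593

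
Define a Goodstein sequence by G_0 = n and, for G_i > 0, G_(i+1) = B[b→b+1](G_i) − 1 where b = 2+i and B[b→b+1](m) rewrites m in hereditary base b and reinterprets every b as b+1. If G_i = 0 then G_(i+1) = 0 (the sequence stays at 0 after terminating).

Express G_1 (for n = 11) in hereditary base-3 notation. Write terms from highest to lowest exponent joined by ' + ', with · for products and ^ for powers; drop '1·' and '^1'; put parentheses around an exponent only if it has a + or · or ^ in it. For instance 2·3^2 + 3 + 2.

base 2: 11 = 2^(2 + 1) + 2 + 1; at 3: 3^(3 + 1) + 3 + 1 = 85; next = 84
base 3: 84 = 3^(3 + 1) + 3; at 4: 4^(4 + 1) + 4 = 1028; next = 1027

3^(3 + 1) + 3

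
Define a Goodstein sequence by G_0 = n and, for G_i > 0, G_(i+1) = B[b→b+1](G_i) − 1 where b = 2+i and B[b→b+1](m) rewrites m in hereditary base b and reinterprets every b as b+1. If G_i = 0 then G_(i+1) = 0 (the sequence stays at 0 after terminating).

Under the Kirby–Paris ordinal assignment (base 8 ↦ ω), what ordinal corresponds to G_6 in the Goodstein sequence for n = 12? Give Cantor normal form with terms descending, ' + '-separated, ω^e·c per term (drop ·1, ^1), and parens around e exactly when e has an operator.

ω^(ω + 1) + ω^2·2 + ω + 3

12 —HB2→ 2^(2 + 1) + 2^2 —bump→ 3^(3 + 1) + 3^3 = 108 —(−1)→ 107
107 —HB3→ 3^(3 + 1) + 2·3^2 + 2·3 + 2 —bump→ 4^(4 + 1) + 2·4^2 + 2·4 + 2 = 1066 —(−1)→ 1065
1065 —HB4→ 4^(4 + 1) + 2·4^2 + 2·4 + 1 —bump→ 5^(5 + 1) + 2·5^2 + 2·5 + 1 = 15686 —(−1)→ 15685
15685 —HB5→ 5^(5 + 1) + 2·5^2 + 2·5 —bump→ 6^(6 + 1) + 2·6^2 + 2·6 = 280020 —(−1)→ 280019
280019 —HB6→ 6^(6 + 1) + 2·6^2 + 6 + 5 —bump→ 7^(7 + 1) + 2·7^2 + 7 + 5 = 5764911 —(−1)→ 5764910
5764910 —HB7→ 7^(7 + 1) + 2·7^2 + 7 + 4 —bump→ 8^(8 + 1) + 2·8^2 + 8 + 4 = 134217868 —(−1)→ 134217867
134217867 —HB8→ 8^(8 + 1) + 2·8^2 + 8 + 3 —bump→ 9^(9 + 1) + 2·9^2 + 9 + 3 = 3486784575 —(−1)→ 3486784574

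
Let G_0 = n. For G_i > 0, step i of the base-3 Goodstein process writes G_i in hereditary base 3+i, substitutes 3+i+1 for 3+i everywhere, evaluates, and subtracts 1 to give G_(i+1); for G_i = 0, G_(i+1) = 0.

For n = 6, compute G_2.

7

step 0: 6 = 2·3; sub 4 for 3: 2·4; = 8; G_1 = 8−1 = 7
step 1: 7 = 4 + 3; sub 5 for 4: 5 + 3; = 8; G_2 = 8−1 = 7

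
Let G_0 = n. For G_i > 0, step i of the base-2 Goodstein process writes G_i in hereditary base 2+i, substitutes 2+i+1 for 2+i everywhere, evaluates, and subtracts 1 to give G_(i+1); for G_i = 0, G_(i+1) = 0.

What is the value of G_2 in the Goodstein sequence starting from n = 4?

G_0=4  [base 2] 2^2  →[2↦3]→  3^3 = 27  −1 ⇒ G_1=26
G_1=26  [base 3] 2·3^2 + 2·3 + 2  →[3↦4]→  2·4^2 + 2·4 + 2 = 42  −1 ⇒ G_2=41
G_2=41  [base 4] 2·4^2 + 2·4 + 1  →[4↦5]→  2·5^2 + 2·5 + 1 = 61  −1 ⇒ G_3=60

41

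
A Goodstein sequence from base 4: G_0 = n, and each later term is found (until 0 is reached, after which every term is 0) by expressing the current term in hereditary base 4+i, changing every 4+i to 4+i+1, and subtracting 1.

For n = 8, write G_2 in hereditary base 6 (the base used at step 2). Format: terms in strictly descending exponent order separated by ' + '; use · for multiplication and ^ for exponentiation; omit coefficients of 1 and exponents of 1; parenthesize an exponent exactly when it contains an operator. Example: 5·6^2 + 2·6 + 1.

6 + 3

step 0: 8 = 2·4; sub 5 for 4: 2·5; = 10; G_1 = 10−1 = 9
step 1: 9 = 5 + 4; sub 6 for 5: 6 + 4; = 10; G_2 = 10−1 = 9
step 2: 9 = 6 + 3; sub 7 for 6: 7 + 3; = 10; G_3 = 10−1 = 9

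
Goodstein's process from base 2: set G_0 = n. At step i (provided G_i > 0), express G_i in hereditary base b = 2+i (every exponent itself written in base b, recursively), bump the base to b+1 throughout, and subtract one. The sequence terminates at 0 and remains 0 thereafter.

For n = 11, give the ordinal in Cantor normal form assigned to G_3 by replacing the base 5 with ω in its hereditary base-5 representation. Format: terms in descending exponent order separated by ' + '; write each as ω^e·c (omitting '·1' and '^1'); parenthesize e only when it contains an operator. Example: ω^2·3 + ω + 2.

step 0: 11 = 2^(2 + 1) + 2 + 1; sub 3 for 2: 3^(3 + 1) + 3 + 1; = 85; G_1 = 85−1 = 84
step 1: 84 = 3^(3 + 1) + 3; sub 4 for 3: 4^(4 + 1) + 4; = 1028; G_2 = 1028−1 = 1027
step 2: 1027 = 4^(4 + 1) + 3; sub 5 for 4: 5^(5 + 1) + 3; = 15628; G_3 = 15628−1 = 15627

ω^(ω + 1) + 2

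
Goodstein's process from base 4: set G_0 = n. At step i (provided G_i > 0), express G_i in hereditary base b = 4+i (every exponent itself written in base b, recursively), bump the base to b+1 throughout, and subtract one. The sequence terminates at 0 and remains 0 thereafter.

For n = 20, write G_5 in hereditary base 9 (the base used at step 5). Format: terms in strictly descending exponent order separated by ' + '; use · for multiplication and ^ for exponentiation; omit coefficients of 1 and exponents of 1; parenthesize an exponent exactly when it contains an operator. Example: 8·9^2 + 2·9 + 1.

9^2

20 —HB4→ 4^2 + 4 —bump→ 5^2 + 5 = 30 —(−1)→ 29
29 —HB5→ 5^2 + 4 —bump→ 6^2 + 4 = 40 —(−1)→ 39
39 —HB6→ 6^2 + 3 —bump→ 7^2 + 3 = 52 —(−1)→ 51
51 —HB7→ 7^2 + 2 —bump→ 8^2 + 2 = 66 —(−1)→ 65
65 —HB8→ 8^2 + 1 —bump→ 9^2 + 1 = 82 —(−1)→ 81
81 —HB9→ 9^2 —bump→ 10^2 = 100 —(−1)→ 99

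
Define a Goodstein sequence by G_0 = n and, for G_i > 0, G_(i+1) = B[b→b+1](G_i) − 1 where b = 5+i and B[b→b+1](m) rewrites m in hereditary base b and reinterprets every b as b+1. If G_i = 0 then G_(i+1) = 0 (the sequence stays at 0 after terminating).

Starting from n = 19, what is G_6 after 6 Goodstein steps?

30

[0] 19 ≡ 3·5 + 4 (base 5). Lift 6: 22. −1: 21.
[1] 21 ≡ 3·6 + 3 (base 6). Lift 7: 24. −1: 23.
[2] 23 ≡ 3·7 + 2 (base 7). Lift 8: 26. −1: 25.
[3] 25 ≡ 3·8 + 1 (base 8). Lift 9: 28. −1: 27.
[4] 27 ≡ 3·9 (base 9). Lift 10: 30. −1: 29.
[5] 29 ≡ 2·10 + 9 (base 10). Lift 11: 31. −1: 30.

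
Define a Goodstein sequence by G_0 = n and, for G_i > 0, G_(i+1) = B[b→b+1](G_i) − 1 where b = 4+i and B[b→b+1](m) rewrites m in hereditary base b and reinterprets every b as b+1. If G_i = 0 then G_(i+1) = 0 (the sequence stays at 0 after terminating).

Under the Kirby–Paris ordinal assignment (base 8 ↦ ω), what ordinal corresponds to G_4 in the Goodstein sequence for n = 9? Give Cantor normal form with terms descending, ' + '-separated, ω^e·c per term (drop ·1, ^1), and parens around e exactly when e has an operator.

step 0: 9 = 2·4 + 1; sub 5 for 4: 2·5 + 1; = 11; G_1 = 11−1 = 10
step 1: 10 = 2·5; sub 6 for 5: 2·6; = 12; G_2 = 12−1 = 11
step 2: 11 = 6 + 5; sub 7 for 6: 7 + 5; = 12; G_3 = 12−1 = 11
step 3: 11 = 7 + 4; sub 8 for 7: 8 + 4; = 12; G_4 = 12−1 = 11
step 4: 11 = 8 + 3; sub 9 for 8: 9 + 3; = 12; G_5 = 12−1 = 11

ω + 3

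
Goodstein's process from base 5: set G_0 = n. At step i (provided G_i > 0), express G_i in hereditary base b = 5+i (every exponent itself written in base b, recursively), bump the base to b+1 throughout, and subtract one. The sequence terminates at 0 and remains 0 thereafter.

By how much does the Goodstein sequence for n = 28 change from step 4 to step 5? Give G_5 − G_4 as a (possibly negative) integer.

i=0: 28 = 5^2 + 3 (b=5); 5→6: 6^2 + 3 = 39; 39−1 = 38
i=1: 38 = 6^2 + 2 (b=6); 6→7: 7^2 + 2 = 51; 51−1 = 50
i=2: 50 = 7^2 + 1 (b=7); 7→8: 8^2 + 1 = 65; 65−1 = 64
i=3: 64 = 8^2 (b=8); 8→9: 9^2 = 81; 81−1 = 80
i=4: 80 = 8·9 + 8 (b=9); 9→10: 8·10 + 8 = 88; 88−1 = 87

7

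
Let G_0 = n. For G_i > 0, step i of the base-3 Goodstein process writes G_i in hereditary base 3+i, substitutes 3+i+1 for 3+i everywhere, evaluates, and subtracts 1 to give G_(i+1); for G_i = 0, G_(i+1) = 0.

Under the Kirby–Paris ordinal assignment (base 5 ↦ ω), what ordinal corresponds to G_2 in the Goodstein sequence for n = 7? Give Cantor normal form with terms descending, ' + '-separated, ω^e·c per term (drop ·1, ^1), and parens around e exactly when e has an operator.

ω + 4

i=0: 7 = 2·3 + 1 (b=3); 3→4: 2·4 + 1 = 9; 9−1 = 8
i=1: 8 = 2·4 (b=4); 4→5: 2·5 = 10; 10−1 = 9
i=2: 9 = 5 + 4 (b=5); 5→6: 6 + 4 = 10; 10−1 = 9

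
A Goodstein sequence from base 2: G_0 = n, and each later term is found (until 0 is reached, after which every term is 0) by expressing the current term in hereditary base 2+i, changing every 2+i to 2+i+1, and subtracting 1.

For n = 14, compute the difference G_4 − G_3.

G_0 = 14. HB_2(14) = 2^(2 + 1) + 2^2 + 2. Bump = 111. G_1 = 110.
G_1 = 110. HB_3(110) = 3^(3 + 1) + 3^3 + 2. Bump = 1282. G_2 = 1281.
G_2 = 1281. HB_4(1281) = 4^(4 + 1) + 4^4 + 1. Bump = 18751. G_3 = 18750.
G_3 = 18750. HB_5(18750) = 5^(5 + 1) + 5^5. Bump = 326592. G_4 = 326591.

307841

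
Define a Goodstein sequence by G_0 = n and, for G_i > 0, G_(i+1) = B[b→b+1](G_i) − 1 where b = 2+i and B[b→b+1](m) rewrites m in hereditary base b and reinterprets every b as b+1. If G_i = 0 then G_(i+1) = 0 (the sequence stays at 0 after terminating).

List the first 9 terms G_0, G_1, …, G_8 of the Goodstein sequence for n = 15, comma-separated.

base 2: 15 = 2^(2 + 1) + 2^2 + 2 + 1; at 3: 3^(3 + 1) + 3^3 + 3 + 1 = 112; next = 111
base 3: 111 = 3^(3 + 1) + 3^3 + 3; at 4: 4^(4 + 1) + 4^4 + 4 = 1284; next = 1283
base 4: 1283 = 4^(4 + 1) + 4^4 + 3; at 5: 5^(5 + 1) + 5^5 + 3 = 18753; next = 18752
base 5: 18752 = 5^(5 + 1) + 5^5 + 2; at 6: 6^(6 + 1) + 6^6 + 2 = 326594; next = 326593
base 6: 326593 = 6^(6 + 1) + 6^6 + 1; at 7: 7^(7 + 1) + 7^7 + 1 = 6588345; next = 6588344
base 7: 6588344 = 7^(7 + 1) + 7^7; at 8: 8^(8 + 1) + 8^8 = 150994944; next = 150994943
base 8: 150994943 = 8^(8 + 1) + 7·8^7 + 7·8^6 + 7·8^5 + 7·8^4 + 7·8^3 + 7·8^2 + 7·8 + 7; at 9: 9^(9 + 1) + 7·9^7 + 7·9^6 + 7·9^5 + 7·9^4 + 7·9^3 + 7·9^2 + 7·9 + 7 = 3524450281; next = 3524450280
base 9: 3524450280 = 9^(9 + 1) + 7·9^7 + 7·9^6 + 7·9^5 + 7·9^4 + 7·9^3 + 7·9^2 + 7·9 + 6; at 10: 10^(10 + 1) + 7·10^7 + 7·10^6 + 7·10^5 + 7·10^4 + 7·10^3 + 7·10^2 + 7·10 + 6 = 100077777776; next = 100077777775

15, 111, 1283, 18752, 326593, 6588344, 150994943, 3524450280, 100077777775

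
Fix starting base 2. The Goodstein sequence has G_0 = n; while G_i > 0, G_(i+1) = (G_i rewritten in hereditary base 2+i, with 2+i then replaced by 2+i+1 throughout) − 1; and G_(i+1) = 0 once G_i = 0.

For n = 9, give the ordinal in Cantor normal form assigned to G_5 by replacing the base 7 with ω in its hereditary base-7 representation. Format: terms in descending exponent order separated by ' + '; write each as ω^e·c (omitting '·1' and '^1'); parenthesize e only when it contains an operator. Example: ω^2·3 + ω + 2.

ω^ω·3 + ω^3·3 + ω^2·3 + ω·3

9 —HB2→ 2^(2 + 1) + 1 —bump→ 3^(3 + 1) + 1 = 82 —(−1)→ 81
81 —HB3→ 3^(3 + 1) —bump→ 4^(4 + 1) = 1024 —(−1)→ 1023
1023 —HB4→ 3·4^4 + 3·4^3 + 3·4^2 + 3·4 + 3 —bump→ 3·5^5 + 3·5^3 + 3·5^2 + 3·5 + 3 = 9843 —(−1)→ 9842
9842 —HB5→ 3·5^5 + 3·5^3 + 3·5^2 + 3·5 + 2 —bump→ 3·6^6 + 3·6^3 + 3·6^2 + 3·6 + 2 = 140744 —(−1)→ 140743
140743 —HB6→ 3·6^6 + 3·6^3 + 3·6^2 + 3·6 + 1 —bump→ 3·7^7 + 3·7^3 + 3·7^2 + 3·7 + 1 = 2471827 —(−1)→ 2471826
2471826 —HB7→ 3·7^7 + 3·7^3 + 3·7^2 + 3·7 —bump→ 3·8^8 + 3·8^3 + 3·8^2 + 3·8 = 50333400 —(−1)→ 50333399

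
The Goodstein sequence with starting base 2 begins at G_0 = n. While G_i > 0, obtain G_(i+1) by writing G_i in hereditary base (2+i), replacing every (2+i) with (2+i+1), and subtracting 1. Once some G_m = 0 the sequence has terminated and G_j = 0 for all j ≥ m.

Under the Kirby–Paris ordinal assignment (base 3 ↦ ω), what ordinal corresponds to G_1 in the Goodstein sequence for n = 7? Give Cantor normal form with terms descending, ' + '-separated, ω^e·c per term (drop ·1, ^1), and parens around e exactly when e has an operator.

base 2: 7 = 2^2 + 2 + 1; at 3: 3^3 + 3 + 1 = 31; next = 30
base 3: 30 = 3^3 + 3; at 4: 4^4 + 4 = 260; next = 259

ω^ω + ω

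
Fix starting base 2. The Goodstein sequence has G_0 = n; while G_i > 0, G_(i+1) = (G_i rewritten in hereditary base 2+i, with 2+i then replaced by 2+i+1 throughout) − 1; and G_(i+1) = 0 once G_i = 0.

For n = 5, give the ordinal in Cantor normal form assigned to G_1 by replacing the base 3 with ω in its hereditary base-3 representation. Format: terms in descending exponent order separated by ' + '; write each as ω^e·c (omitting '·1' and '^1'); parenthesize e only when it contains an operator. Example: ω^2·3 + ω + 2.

step 0: 5 = 2^2 + 1; sub 3 for 2: 3^3 + 1; = 28; G_1 = 28−1 = 27
step 1: 27 = 3^3; sub 4 for 3: 4^4; = 256; G_2 = 256−1 = 255

ω^ω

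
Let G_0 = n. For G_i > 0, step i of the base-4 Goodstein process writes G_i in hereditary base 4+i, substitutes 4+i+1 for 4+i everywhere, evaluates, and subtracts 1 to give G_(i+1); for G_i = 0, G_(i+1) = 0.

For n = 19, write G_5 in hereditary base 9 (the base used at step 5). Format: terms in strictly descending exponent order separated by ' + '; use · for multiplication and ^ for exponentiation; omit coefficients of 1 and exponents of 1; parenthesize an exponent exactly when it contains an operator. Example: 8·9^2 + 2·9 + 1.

base 4: 19 = 4^2 + 3; at 5: 5^2 + 3 = 28; next = 27
base 5: 27 = 5^2 + 2; at 6: 6^2 + 2 = 38; next = 37
base 6: 37 = 6^2 + 1; at 7: 7^2 + 1 = 50; next = 49
base 7: 49 = 7^2; at 8: 8^2 = 64; next = 63
base 8: 63 = 7·8 + 7; at 9: 7·9 + 7 = 70; next = 69
base 9: 69 = 7·9 + 6; at 10: 7·10 + 6 = 76; next = 75

7·9 + 6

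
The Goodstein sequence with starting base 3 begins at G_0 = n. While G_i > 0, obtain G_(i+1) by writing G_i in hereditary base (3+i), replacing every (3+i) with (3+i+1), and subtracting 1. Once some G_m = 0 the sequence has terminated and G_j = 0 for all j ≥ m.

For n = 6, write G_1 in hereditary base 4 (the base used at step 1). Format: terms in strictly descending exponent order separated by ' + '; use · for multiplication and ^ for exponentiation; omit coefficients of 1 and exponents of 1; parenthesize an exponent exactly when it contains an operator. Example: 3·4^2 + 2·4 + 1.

step 0: 6 = 2·3; sub 4 for 3: 2·4; = 8; G_1 = 8−1 = 7
step 1: 7 = 4 + 3; sub 5 for 4: 5 + 3; = 8; G_2 = 8−1 = 7

4 + 3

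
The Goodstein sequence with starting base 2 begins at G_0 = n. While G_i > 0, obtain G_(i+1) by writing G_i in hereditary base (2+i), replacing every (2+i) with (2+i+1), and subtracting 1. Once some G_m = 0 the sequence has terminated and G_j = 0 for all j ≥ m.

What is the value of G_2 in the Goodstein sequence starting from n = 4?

41

(0) 4|_2 = 2^2 ↦ 3^3|_3 = 27 ⇒ 26
(1) 26|_3 = 2·3^2 + 2·3 + 2 ↦ 2·4^2 + 2·4 + 2|_4 = 42 ⇒ 41
(2) 41|_4 = 2·4^2 + 2·4 + 1 ↦ 2·5^2 + 2·5 + 1|_5 = 61 ⇒ 60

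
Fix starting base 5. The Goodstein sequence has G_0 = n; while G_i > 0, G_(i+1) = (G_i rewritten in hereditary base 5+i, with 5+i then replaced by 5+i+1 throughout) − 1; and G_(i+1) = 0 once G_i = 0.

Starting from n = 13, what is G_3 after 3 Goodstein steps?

16

13 —HB5→ 2·5 + 3 —bump→ 2·6 + 3 = 15 —(−1)→ 14
14 —HB6→ 2·6 + 2 —bump→ 2·7 + 2 = 16 —(−1)→ 15
15 —HB7→ 2·7 + 1 —bump→ 2·8 + 1 = 17 —(−1)→ 16
16 —HB8→ 2·8 —bump→ 2·9 = 18 —(−1)→ 17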